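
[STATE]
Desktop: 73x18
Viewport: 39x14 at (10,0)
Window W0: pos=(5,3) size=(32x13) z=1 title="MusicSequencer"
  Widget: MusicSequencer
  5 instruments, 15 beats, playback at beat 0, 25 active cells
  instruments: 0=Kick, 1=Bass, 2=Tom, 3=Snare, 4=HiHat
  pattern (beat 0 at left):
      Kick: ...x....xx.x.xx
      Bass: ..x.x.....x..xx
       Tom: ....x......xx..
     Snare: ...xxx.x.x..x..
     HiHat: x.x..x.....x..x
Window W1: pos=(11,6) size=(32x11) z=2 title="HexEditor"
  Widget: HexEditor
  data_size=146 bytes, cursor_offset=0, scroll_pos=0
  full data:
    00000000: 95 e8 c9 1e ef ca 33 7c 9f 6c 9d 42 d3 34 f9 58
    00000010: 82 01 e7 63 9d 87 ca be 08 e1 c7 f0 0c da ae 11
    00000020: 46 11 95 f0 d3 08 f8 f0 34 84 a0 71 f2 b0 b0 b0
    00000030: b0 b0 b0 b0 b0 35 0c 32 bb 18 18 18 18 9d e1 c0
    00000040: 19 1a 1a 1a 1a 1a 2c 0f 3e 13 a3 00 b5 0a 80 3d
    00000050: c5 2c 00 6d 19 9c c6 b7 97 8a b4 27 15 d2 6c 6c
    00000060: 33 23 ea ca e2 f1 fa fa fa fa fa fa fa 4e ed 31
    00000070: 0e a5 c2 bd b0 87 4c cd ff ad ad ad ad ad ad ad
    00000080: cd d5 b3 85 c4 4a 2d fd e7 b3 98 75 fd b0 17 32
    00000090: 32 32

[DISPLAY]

                                       
                                       
                                       
━━━━━━━━━━━━━━━━━━━━━━━━━━┓            
icSequencer               ┃            
──────────────────────────┨            
 ┏━━━━━━━━━━━━━━━━━━━━━━━━━━━━━━┓      
c┃ HexEditor                    ┃      
s┠──────────────────────────────┨      
o┃00000000  95 e8 c9 1e ef ca 33┃      
r┃00000010  82 01 e7 63 9d 87 ca┃      
a┃00000020  46 11 95 f0 d3 08 f8┃      
 ┃00000030  b0 b0 b0 b0 b0 35 0c┃      
 ┃00000040  19 1a 1a 1a 1a 1a 2c┃      


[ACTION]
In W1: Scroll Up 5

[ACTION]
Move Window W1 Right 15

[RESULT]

                                       
                                       
                                       
━━━━━━━━━━━━━━━━━━━━━━━━━━┓            
icSequencer               ┃            
──────────────────────────┨            
  ▼1234567890123┏━━━━━━━━━━━━━━━━━━━━━━
ck···█····██·█·█┃ HexEditor            
ss··█·█·····█··█┠──────────────────────
om····█······██·┃00000000  95 e8 c9 1e 
re···███·█·█··█·┃00000010  82 01 e7 63 
at█·█··█·····█··┃00000020  46 11 95 f0 
                ┃00000030  b0 b0 b0 b0 
                ┃00000040  19 1a 1a 1a 


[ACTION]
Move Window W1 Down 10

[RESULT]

                                       
                                       
                                       
━━━━━━━━━━━━━━━━━━━━━━━━━━┓            
icSequencer               ┃            
──────────────────────────┨            
  ▼12345678901234         ┃            
ck···█····██·█·█┏━━━━━━━━━━━━━━━━━━━━━━
ss··█·█·····█··█┃ HexEditor            
om····█······██·┠──────────────────────
re···███·█·█··█·┃00000000  95 e8 c9 1e 
at█·█··█·····█··┃00000010  82 01 e7 63 
                ┃00000020  46 11 95 f0 
                ┃00000030  b0 b0 b0 b0 


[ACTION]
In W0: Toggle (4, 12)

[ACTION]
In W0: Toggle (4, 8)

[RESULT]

                                       
                                       
                                       
━━━━━━━━━━━━━━━━━━━━━━━━━━┓            
icSequencer               ┃            
──────────────────────────┨            
  ▼12345678901234         ┃            
ck···█····██·█·█┏━━━━━━━━━━━━━━━━━━━━━━
ss··█·█·····█··█┃ HexEditor            
om····█······██·┠──────────────────────
re···███·█·█··█·┃00000000  95 e8 c9 1e 
at█·█··█··█··██·┃00000010  82 01 e7 63 
                ┃00000020  46 11 95 f0 
                ┃00000030  b0 b0 b0 b0 


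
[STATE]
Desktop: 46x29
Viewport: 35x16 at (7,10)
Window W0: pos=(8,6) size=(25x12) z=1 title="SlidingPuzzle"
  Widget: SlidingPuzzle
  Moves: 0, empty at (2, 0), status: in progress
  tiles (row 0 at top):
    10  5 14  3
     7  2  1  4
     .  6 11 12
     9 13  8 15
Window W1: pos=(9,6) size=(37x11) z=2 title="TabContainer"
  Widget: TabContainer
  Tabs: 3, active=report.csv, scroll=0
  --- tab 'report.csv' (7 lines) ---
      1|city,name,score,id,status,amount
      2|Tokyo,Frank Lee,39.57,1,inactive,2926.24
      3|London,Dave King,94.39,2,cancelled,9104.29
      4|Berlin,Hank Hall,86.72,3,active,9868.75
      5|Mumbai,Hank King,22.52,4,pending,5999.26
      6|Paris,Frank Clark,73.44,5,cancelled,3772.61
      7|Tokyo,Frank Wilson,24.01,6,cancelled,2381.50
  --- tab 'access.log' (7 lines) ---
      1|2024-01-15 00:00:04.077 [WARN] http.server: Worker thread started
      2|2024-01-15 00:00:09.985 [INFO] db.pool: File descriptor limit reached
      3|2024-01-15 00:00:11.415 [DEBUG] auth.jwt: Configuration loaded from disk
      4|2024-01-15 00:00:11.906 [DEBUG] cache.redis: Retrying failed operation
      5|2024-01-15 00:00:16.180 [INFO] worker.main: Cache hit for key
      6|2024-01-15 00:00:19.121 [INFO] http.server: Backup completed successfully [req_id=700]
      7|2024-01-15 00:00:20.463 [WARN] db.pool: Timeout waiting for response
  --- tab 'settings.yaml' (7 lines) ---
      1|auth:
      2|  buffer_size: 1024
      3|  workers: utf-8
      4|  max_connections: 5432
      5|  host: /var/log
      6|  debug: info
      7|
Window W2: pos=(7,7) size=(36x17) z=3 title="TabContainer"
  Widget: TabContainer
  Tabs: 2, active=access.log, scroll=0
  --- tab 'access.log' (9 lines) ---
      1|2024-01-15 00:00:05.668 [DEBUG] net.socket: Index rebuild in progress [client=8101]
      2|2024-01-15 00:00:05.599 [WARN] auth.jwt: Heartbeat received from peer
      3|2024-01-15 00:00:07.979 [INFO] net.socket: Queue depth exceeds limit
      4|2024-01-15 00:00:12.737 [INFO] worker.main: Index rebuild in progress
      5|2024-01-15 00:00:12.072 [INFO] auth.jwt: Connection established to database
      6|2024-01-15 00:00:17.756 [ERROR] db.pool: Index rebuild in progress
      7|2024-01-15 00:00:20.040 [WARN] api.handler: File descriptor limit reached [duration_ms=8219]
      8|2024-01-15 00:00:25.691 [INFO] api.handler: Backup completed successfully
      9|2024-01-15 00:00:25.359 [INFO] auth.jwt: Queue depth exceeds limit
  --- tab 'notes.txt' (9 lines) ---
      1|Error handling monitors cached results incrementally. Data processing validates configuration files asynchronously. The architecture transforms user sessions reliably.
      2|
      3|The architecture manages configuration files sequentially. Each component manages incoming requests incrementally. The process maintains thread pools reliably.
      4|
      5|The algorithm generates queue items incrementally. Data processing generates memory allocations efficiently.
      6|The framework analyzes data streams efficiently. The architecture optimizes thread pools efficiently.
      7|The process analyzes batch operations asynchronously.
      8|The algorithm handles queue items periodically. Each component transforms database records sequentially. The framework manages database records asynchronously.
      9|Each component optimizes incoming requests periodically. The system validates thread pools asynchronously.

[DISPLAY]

┃[access.log]│ notes.txt           
┃──────────────────────────────────
┃2024-01-15 00:00:05.668 [DEBUG] ne
┃2024-01-15 00:00:05.599 [WARN] aut
┃2024-01-15 00:00:07.979 [INFO] net
┃2024-01-15 00:00:12.737 [INFO] wor
┃2024-01-15 00:00:12.072 [INFO] aut
┃2024-01-15 00:00:17.756 [ERROR] db
┃2024-01-15 00:00:20.040 [WARN] api
┃2024-01-15 00:00:25.691 [INFO] api
┃2024-01-15 00:00:25.359 [INFO] aut
┃                                  
┃                                  
┗━━━━━━━━━━━━━━━━━━━━━━━━━━━━━━━━━━
                                   
                                   


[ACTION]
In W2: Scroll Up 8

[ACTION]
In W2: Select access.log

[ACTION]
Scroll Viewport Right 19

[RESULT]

cess.log]│ notes.txt           ┃──┃
───────────────────────────────┃  ┃
4-01-15 00:00:05.668 [DEBUG] ne┃29┃
4-01-15 00:00:05.599 [WARN] aut┃d,┃
4-01-15 00:00:07.979 [INFO] net┃86┃
4-01-15 00:00:12.737 [INFO] wor┃59┃
4-01-15 00:00:12.072 [INFO] aut┃━━┛
4-01-15 00:00:17.756 [ERROR] db┃   
4-01-15 00:00:20.040 [WARN] api┃   
4-01-15 00:00:25.691 [INFO] api┃   
4-01-15 00:00:25.359 [INFO] aut┃   
                               ┃   
                               ┃   
━━━━━━━━━━━━━━━━━━━━━━━━━━━━━━━┛   
                                   
                                   


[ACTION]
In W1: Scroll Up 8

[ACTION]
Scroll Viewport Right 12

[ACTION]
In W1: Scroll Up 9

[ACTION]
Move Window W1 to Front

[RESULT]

──────────────────────────────────┃
ity,name,score,id,status,amount   ┃
okyo,Frank Lee,39.57,1,inactive,29┃
ondon,Dave King,94.39,2,cancelled,┃
erlin,Hank Hall,86.72,3,active,986┃
umbai,Hank King,22.52,4,pending,59┃
━━━━━━━━━━━━━━━━━━━━━━━━━━━━━━━━━━┛
4-01-15 00:00:17.756 [ERROR] db┃   
4-01-15 00:00:20.040 [WARN] api┃   
4-01-15 00:00:25.691 [INFO] api┃   
4-01-15 00:00:25.359 [INFO] aut┃   
                               ┃   
                               ┃   
━━━━━━━━━━━━━━━━━━━━━━━━━━━━━━━┛   
                                   
                                   


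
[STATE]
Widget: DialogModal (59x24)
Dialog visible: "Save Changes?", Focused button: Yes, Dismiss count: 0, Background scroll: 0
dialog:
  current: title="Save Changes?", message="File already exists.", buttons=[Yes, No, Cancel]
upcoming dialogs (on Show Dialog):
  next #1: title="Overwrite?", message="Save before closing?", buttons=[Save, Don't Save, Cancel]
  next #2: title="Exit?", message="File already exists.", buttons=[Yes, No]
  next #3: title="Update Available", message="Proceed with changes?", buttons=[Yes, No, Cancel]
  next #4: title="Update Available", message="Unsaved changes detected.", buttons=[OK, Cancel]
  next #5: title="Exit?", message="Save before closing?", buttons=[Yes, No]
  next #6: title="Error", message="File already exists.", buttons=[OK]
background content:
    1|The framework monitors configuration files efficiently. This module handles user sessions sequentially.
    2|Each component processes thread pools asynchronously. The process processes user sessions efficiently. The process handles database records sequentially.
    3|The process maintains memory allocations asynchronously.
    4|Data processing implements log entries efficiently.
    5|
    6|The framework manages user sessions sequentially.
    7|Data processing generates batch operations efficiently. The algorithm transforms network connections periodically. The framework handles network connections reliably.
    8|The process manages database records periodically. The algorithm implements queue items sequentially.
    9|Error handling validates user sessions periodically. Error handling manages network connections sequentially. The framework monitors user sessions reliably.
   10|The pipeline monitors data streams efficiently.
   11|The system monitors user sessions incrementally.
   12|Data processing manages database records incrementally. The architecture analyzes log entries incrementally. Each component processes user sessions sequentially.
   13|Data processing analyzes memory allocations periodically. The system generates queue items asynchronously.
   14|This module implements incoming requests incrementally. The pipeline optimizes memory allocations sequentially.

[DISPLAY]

The framework monitors configuration files efficiently. Thi
Each component processes thread pools asynchronously. The p
The process maintains memory allocations asynchronously.   
Data processing implements log entries efficiently.        
                                                           
The framework manages user sessions sequentially.          
Data processing generates batch operations efficiently. The
The process manages database records periodically. The algo
Error handling validates user sessions periodically. Error 
The pipeline moni┌──────────────────────┐ently.            
The system monito│    Save Changes?     │ntally.           
Data processing m│ File already exists. │incrementally. The
Data processing a│ [Yes]  No   Cancel   │ns periodically. T
This module imple└──────────────────────┘incrementally. The
                                                           
                                                           
                                                           
                                                           
                                                           
                                                           
                                                           
                                                           
                                                           
                                                           


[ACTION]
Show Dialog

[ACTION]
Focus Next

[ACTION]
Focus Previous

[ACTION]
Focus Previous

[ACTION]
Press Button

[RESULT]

The framework monitors configuration files efficiently. Thi
Each component processes thread pools asynchronously. The p
The process maintains memory allocations asynchronously.   
Data processing implements log entries efficiently.        
                                                           
The framework manages user sessions sequentially.          
Data processing generates batch operations efficiently. The
The process manages database records periodically. The algo
Error handling validates user sessions periodically. Error 
The pipeline monitors data streams efficiently.            
The system monitors user sessions incrementally.           
Data processing manages database records incrementally. The
Data processing analyzes memory allocations periodically. T
This module implements incoming requests incrementally. The
                                                           
                                                           
                                                           
                                                           
                                                           
                                                           
                                                           
                                                           
                                                           
                                                           


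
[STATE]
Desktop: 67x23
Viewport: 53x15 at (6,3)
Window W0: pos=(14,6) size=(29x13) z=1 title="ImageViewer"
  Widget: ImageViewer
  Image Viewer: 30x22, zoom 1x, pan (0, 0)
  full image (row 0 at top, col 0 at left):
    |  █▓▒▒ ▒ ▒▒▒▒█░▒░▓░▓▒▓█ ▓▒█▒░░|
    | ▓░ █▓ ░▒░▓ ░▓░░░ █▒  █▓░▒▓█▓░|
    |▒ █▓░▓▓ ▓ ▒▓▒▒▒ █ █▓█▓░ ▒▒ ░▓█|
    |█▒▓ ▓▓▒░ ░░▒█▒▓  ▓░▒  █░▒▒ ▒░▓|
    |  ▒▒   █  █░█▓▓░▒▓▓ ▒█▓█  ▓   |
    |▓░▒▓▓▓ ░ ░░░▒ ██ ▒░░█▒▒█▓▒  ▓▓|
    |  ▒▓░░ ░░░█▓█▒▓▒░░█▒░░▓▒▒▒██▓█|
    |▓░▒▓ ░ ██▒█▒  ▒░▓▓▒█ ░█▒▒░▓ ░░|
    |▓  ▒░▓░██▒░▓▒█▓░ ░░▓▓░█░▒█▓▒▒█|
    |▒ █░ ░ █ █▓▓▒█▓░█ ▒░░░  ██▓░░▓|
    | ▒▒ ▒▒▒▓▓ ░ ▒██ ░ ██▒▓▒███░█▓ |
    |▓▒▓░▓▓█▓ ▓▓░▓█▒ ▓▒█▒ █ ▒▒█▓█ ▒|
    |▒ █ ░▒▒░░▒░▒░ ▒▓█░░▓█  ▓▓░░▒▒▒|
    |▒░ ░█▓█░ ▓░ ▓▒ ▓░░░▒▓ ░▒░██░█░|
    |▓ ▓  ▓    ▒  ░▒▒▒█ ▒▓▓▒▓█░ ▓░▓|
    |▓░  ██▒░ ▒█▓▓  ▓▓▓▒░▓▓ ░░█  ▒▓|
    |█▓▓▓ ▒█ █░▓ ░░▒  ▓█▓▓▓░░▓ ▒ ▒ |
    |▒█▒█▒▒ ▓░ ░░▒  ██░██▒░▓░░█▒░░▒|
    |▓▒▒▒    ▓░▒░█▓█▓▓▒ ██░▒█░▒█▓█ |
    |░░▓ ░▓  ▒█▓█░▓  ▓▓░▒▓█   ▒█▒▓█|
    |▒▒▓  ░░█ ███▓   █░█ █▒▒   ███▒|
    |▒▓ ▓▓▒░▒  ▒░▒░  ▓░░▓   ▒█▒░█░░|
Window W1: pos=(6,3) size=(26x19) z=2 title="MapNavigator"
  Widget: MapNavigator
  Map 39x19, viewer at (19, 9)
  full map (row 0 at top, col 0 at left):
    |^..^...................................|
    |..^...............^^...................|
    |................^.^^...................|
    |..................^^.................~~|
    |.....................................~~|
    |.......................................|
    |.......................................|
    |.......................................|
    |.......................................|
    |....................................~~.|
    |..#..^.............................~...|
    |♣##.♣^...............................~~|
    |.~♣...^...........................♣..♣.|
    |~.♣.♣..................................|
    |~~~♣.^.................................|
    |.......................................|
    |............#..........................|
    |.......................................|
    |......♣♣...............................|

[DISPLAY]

┏━━━━━━━━━━━━━━━━━━━━━━━━┓                           
┃ MapNavigator           ┃                           
┠────────────────────────┨                           
┃.........^.^^...........┃━━━━━━━━━━┓                
┃...........^^...........┃          ┃                
┃........................┃──────────┨                
┃........................┃▓░▓▒▓█ ▓▒█┃                
┃........................┃ █▒  █▓░▒▓┃                
┃........................┃ █▓█▓░ ▒▒ ┃                
┃........................┃▓░▒  █░▒▒ ┃                
┃............@...........┃▓▓ ▒█▓█  ▓┃                
┃........................┃▒░░█▒▒█▓▒ ┃                
┃........................┃░█▒░░▓▒▒▒█┃                
┃........................┃▓▒█ ░█▒▒░▓┃                
┃........................┃░░▓▓░█░▒█▓┃                


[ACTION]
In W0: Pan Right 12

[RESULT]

┏━━━━━━━━━━━━━━━━━━━━━━━━┓                           
┃ MapNavigator           ┃                           
┠────────────────────────┨                           
┃.........^.^^...........┃━━━━━━━━━━┓                
┃...........^^...........┃          ┃                
┃........................┃──────────┨                
┃........................┃░         ┃                
┃........................┃░         ┃                
┃........................┃█         ┃                
┃........................┃▓         ┃                
┃............@...........┃          ┃                
┃........................┃▓         ┃                
┃........................┃█         ┃                
┃........................┃░         ┃                
┃........................┃█         ┃                


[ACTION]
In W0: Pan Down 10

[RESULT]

┏━━━━━━━━━━━━━━━━━━━━━━━━┓                           
┃ MapNavigator           ┃                           
┠────────────────────────┨                           
┃.........^.^^...........┃━━━━━━━━━━┓                
┃...........^^...........┃          ┃                
┃........................┃──────────┨                
┃........................┃          ┃                
┃........................┃▒         ┃                
┃........................┃▒         ┃                
┃........................┃░         ┃                
┃............@...........┃▓         ┃                
┃........................┃▓         ┃                
┃........................┃          ┃                
┃........................┃▒         ┃                
┃........................┃          ┃                


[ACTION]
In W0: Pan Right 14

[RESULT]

┏━━━━━━━━━━━━━━━━━━━━━━━━┓                           
┃ MapNavigator           ┃                           
┠────────────────────────┨                           
┃.........^.^^...........┃━━━━━━━━━━┓                
┃...........^^...........┃          ┃                
┃........................┃──────────┨                
┃........................┃          ┃                
┃........................┃          ┃                
┃........................┃          ┃                
┃........................┃          ┃                
┃............@...........┃          ┃                
┃........................┃          ┃                
┃........................┃          ┃                
┃........................┃          ┃                
┃........................┃          ┃                


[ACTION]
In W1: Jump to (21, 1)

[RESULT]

┏━━━━━━━━━━━━━━━━━━━━━━━━┓                           
┃ MapNavigator           ┃                           
┠────────────────────────┨                           
┃                        ┃━━━━━━━━━━┓                
┃                        ┃          ┃                
┃                        ┃──────────┨                
┃                        ┃          ┃                
┃                        ┃          ┃                
┃                        ┃          ┃                
┃........................┃          ┃                
┃.........^^.@...........┃          ┃                
┃.......^.^^.............┃          ┃                
┃.........^^.............┃          ┃                
┃........................┃          ┃                
┃........................┃          ┃                


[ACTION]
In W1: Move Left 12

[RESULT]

┏━━━━━━━━━━━━━━━━━━━━━━━━┓                           
┃ MapNavigator           ┃                           
┠────────────────────────┨                           
┃                        ┃━━━━━━━━━━┓                
┃                        ┃          ┃                
┃                        ┃──────────┨                
┃                        ┃          ┃                
┃                        ┃          ┃                
┃                        ┃          ┃                
┃   ^..^.................┃          ┃                
┃   ..^......@........^^.┃          ┃                
┃   ................^.^^.┃          ┃                
┃   ..................^^.┃          ┃                
┃   .....................┃          ┃                
┃   .....................┃          ┃                


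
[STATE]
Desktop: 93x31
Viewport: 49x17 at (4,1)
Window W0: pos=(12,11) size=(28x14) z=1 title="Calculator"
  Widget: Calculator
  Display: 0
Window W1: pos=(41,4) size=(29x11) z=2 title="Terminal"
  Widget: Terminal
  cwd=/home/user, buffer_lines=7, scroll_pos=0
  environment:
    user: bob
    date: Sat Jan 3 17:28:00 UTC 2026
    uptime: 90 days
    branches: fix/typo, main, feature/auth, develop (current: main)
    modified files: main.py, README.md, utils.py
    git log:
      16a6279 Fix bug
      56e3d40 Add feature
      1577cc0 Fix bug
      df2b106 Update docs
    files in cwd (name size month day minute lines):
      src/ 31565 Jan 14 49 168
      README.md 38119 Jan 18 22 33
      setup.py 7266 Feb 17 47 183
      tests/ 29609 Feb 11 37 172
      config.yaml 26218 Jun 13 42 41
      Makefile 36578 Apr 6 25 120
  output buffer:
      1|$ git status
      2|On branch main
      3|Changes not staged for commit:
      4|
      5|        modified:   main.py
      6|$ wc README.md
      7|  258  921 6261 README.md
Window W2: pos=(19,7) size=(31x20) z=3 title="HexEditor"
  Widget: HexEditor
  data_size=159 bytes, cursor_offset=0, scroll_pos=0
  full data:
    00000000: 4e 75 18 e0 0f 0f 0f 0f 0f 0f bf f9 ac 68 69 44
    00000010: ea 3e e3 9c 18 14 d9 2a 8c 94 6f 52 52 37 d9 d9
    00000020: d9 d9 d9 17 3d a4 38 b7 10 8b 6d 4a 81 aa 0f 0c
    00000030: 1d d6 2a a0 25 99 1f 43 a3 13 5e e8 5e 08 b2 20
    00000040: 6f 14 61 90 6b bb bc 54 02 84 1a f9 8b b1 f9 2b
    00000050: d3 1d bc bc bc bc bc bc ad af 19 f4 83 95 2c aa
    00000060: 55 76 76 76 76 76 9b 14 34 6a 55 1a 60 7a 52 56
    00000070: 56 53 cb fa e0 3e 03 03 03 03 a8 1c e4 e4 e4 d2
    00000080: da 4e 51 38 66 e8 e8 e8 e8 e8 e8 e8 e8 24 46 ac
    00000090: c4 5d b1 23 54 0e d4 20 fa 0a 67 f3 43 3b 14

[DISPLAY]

                                                 
                                                 
                                                 
                                     ┏━━━━━━━━━━━
                                     ┃ Terminal  
                                     ┠───────────
               ┏━━━━━━━━━━━━━━━━━━━━━━━━━━━━━┓atu
               ┃ HexEditor                   ┃h m
               ┠─────────────────────────────┨not
               ┃00000000  4E 75 18 e0 0f 0f 0┃   
        ┏━━━━━━┃00000010  ea 3e e3 9c 18 14 d┃mod
        ┃ Calcu┃00000020  d9 d9 d9 17 3d a4 3┃DME
        ┠──────┃00000030  1d d6 2a a0 25 99 1┃21 
        ┃      ┃00000040  6f 14 61 90 6b bb b┃━━━
        ┃┌───┬─┃00000050  d3 1d bc bc bc bc b┃   
        ┃│ 7 │ ┃00000060  55 76 76 76 76 76 9┃   
        ┃├───┼─┃00000070  56 53 cb fa e0 3e 0┃   


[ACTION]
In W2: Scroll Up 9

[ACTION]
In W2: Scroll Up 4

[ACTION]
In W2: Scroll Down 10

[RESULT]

                                                 
                                                 
                                                 
                                     ┏━━━━━━━━━━━
                                     ┃ Terminal  
                                     ┠───────────
               ┏━━━━━━━━━━━━━━━━━━━━━━━━━━━━━┓atu
               ┃ HexEditor                   ┃h m
               ┠─────────────────────────────┨not
               ┃00000090  c4 5d b1 23 54 0e d┃   
        ┏━━━━━━┃                             ┃mod
        ┃ Calcu┃                             ┃DME
        ┠──────┃                             ┃21 
        ┃      ┃                             ┃━━━
        ┃┌───┬─┃                             ┃   
        ┃│ 7 │ ┃                             ┃   
        ┃├───┼─┃                             ┃   


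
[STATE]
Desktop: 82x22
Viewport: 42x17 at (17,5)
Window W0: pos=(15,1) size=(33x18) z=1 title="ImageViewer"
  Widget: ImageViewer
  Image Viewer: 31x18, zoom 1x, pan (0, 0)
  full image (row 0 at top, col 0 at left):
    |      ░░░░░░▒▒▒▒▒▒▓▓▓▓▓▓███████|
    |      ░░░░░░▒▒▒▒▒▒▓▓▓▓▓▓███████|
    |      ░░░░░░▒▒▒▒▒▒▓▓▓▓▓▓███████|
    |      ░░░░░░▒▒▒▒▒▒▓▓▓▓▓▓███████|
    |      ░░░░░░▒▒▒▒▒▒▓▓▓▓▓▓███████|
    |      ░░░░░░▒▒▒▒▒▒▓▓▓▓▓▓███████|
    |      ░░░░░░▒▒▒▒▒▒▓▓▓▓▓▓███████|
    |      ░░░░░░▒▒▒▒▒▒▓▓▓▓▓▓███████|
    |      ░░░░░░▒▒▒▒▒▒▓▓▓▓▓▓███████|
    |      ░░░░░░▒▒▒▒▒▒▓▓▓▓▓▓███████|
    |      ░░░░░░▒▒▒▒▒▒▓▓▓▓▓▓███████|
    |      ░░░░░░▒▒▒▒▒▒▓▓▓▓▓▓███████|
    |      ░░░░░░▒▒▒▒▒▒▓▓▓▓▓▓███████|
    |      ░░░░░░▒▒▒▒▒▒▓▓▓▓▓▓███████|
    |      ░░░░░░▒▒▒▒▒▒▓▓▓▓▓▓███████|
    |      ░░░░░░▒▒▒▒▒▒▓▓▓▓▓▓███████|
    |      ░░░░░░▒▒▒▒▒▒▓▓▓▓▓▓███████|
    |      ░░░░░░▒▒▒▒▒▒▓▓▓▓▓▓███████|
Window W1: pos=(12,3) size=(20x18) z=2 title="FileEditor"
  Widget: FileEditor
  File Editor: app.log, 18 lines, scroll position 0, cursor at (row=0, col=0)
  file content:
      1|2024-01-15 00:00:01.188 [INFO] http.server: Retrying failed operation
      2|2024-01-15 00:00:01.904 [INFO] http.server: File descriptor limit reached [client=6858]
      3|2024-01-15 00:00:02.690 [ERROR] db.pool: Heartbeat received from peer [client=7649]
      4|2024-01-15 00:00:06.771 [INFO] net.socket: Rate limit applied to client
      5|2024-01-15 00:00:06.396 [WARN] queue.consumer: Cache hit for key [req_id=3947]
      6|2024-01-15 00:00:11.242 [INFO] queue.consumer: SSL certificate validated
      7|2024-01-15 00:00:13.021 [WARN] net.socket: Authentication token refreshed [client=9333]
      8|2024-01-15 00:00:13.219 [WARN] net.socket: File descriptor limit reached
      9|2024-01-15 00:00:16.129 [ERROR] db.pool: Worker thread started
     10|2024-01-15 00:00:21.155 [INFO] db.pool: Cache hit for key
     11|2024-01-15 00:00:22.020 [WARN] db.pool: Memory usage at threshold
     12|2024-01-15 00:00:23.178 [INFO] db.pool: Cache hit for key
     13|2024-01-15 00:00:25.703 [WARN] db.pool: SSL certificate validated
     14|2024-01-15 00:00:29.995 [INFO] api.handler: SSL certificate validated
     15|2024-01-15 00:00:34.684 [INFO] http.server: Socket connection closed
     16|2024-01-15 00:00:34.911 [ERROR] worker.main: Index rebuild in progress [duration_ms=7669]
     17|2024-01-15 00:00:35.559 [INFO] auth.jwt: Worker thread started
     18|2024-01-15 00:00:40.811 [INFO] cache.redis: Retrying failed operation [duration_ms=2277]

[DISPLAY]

──────────────┨▒▒▓▓▓▓▓▓███████┃           
-01-15 00:00:▲┃▒▒▓▓▓▓▓▓███████┃           
-01-15 00:00:█┃▒▒▓▓▓▓▓▓███████┃           
-01-15 00:00:░┃▒▒▓▓▓▓▓▓███████┃           
-01-15 00:00:░┃▒▒▓▓▓▓▓▓███████┃           
-01-15 00:00:░┃▒▒▓▓▓▓▓▓███████┃           
-01-15 00:00:░┃▒▒▓▓▓▓▓▓███████┃           
-01-15 00:00:░┃▒▒▓▓▓▓▓▓███████┃           
-01-15 00:00:░┃▒▒▓▓▓▓▓▓███████┃           
-01-15 00:00:░┃▒▒▓▓▓▓▓▓███████┃           
-01-15 00:00:░┃▒▒▓▓▓▓▓▓███████┃           
-01-15 00:00:░┃▒▒▓▓▓▓▓▓███████┃           
-01-15 00:00:░┃▒▒▓▓▓▓▓▓███████┃           
-01-15 00:00:░┃━━━━━━━━━━━━━━━┛           
-01-15 00:00:▼┃                           
━━━━━━━━━━━━━━┛                           
                                          


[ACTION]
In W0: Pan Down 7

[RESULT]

──────────────┨▒▒▓▓▓▓▓▓███████┃           
-01-15 00:00:▲┃▒▒▓▓▓▓▓▓███████┃           
-01-15 00:00:█┃▒▒▓▓▓▓▓▓███████┃           
-01-15 00:00:░┃▒▒▓▓▓▓▓▓███████┃           
-01-15 00:00:░┃▒▒▓▓▓▓▓▓███████┃           
-01-15 00:00:░┃▒▒▓▓▓▓▓▓███████┃           
-01-15 00:00:░┃▒▒▓▓▓▓▓▓███████┃           
-01-15 00:00:░┃▒▒▓▓▓▓▓▓███████┃           
-01-15 00:00:░┃▒▒▓▓▓▓▓▓███████┃           
-01-15 00:00:░┃▒▒▓▓▓▓▓▓███████┃           
-01-15 00:00:░┃               ┃           
-01-15 00:00:░┃               ┃           
-01-15 00:00:░┃               ┃           
-01-15 00:00:░┃━━━━━━━━━━━━━━━┛           
-01-15 00:00:▼┃                           
━━━━━━━━━━━━━━┛                           
                                          


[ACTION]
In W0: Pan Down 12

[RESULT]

──────────────┨               ┃           
-01-15 00:00:▲┃               ┃           
-01-15 00:00:█┃               ┃           
-01-15 00:00:░┃               ┃           
-01-15 00:00:░┃               ┃           
-01-15 00:00:░┃               ┃           
-01-15 00:00:░┃               ┃           
-01-15 00:00:░┃               ┃           
-01-15 00:00:░┃               ┃           
-01-15 00:00:░┃               ┃           
-01-15 00:00:░┃               ┃           
-01-15 00:00:░┃               ┃           
-01-15 00:00:░┃               ┃           
-01-15 00:00:░┃━━━━━━━━━━━━━━━┛           
-01-15 00:00:▼┃                           
━━━━━━━━━━━━━━┛                           
                                          


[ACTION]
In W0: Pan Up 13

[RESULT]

──────────────┨▒▒▓▓▓▓▓▓███████┃           
-01-15 00:00:▲┃▒▒▓▓▓▓▓▓███████┃           
-01-15 00:00:█┃▒▒▓▓▓▓▓▓███████┃           
-01-15 00:00:░┃▒▒▓▓▓▓▓▓███████┃           
-01-15 00:00:░┃▒▒▓▓▓▓▓▓███████┃           
-01-15 00:00:░┃▒▒▓▓▓▓▓▓███████┃           
-01-15 00:00:░┃▒▒▓▓▓▓▓▓███████┃           
-01-15 00:00:░┃▒▒▓▓▓▓▓▓███████┃           
-01-15 00:00:░┃▒▒▓▓▓▓▓▓███████┃           
-01-15 00:00:░┃▒▒▓▓▓▓▓▓███████┃           
-01-15 00:00:░┃▒▒▓▓▓▓▓▓███████┃           
-01-15 00:00:░┃               ┃           
-01-15 00:00:░┃               ┃           
-01-15 00:00:░┃━━━━━━━━━━━━━━━┛           
-01-15 00:00:▼┃                           
━━━━━━━━━━━━━━┛                           
                                          


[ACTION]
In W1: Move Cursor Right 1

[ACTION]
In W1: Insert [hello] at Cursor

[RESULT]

──────────────┨▒▒▓▓▓▓▓▓███████┃           
lo█24-01-15 0▲┃▒▒▓▓▓▓▓▓███████┃           
-01-15 00:00:█┃▒▒▓▓▓▓▓▓███████┃           
-01-15 00:00:░┃▒▒▓▓▓▓▓▓███████┃           
-01-15 00:00:░┃▒▒▓▓▓▓▓▓███████┃           
-01-15 00:00:░┃▒▒▓▓▓▓▓▓███████┃           
-01-15 00:00:░┃▒▒▓▓▓▓▓▓███████┃           
-01-15 00:00:░┃▒▒▓▓▓▓▓▓███████┃           
-01-15 00:00:░┃▒▒▓▓▓▓▓▓███████┃           
-01-15 00:00:░┃▒▒▓▓▓▓▓▓███████┃           
-01-15 00:00:░┃▒▒▓▓▓▓▓▓███████┃           
-01-15 00:00:░┃               ┃           
-01-15 00:00:░┃               ┃           
-01-15 00:00:░┃━━━━━━━━━━━━━━━┛           
-01-15 00:00:▼┃                           
━━━━━━━━━━━━━━┛                           
                                          


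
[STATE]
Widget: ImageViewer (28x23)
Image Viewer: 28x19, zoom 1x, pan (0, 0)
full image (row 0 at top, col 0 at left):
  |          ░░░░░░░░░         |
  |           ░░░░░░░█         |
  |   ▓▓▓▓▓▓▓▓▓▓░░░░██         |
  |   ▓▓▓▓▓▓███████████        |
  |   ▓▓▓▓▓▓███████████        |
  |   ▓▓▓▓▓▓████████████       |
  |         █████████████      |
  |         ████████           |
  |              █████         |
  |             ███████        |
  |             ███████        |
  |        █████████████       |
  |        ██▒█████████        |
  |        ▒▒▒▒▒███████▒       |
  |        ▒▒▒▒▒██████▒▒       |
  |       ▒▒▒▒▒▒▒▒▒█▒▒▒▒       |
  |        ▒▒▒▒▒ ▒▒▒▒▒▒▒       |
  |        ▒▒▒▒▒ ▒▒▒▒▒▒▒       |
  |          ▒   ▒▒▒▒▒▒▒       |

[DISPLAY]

          ░░░░░░░░░         
           ░░░░░░░█         
   ▓▓▓▓▓▓▓▓▓▓░░░░██         
   ▓▓▓▓▓▓███████████        
   ▓▓▓▓▓▓███████████        
   ▓▓▓▓▓▓████████████       
         █████████████      
         ████████           
              █████         
             ███████        
             ███████        
        █████████████       
        ██▒█████████        
        ▒▒▒▒▒███████▒       
        ▒▒▒▒▒██████▒▒       
       ▒▒▒▒▒▒▒▒▒█▒▒▒▒       
        ▒▒▒▒▒ ▒▒▒▒▒▒▒       
        ▒▒▒▒▒ ▒▒▒▒▒▒▒       
          ▒   ▒▒▒▒▒▒▒       
                            
                            
                            
                            


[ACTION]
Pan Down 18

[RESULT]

          ▒   ▒▒▒▒▒▒▒       
                            
                            
                            
                            
                            
                            
                            
                            
                            
                            
                            
                            
                            
                            
                            
                            
                            
                            
                            
                            
                            
                            


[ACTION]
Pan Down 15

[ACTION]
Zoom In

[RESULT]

                ▒▒▒▒▒▒▒▒▒▒  
                ▒▒▒▒▒▒▒▒▒▒  
                ▒▒▒▒▒▒▒▒▒▒  
                    ▒▒      
                    ▒▒      
                            
                            
                            
                            
                            
                            
                            
                            
                            
                            
                            
                            
                            
                            
                            
                            
                            
                            


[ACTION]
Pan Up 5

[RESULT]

                ▒▒▒▒▒▒▒▒▒▒██
                ▒▒▒▒▒▒▒▒▒▒██
              ▒▒▒▒▒▒▒▒▒▒▒▒▒▒
              ▒▒▒▒▒▒▒▒▒▒▒▒▒▒
                ▒▒▒▒▒▒▒▒▒▒  
                ▒▒▒▒▒▒▒▒▒▒  
                ▒▒▒▒▒▒▒▒▒▒  
                ▒▒▒▒▒▒▒▒▒▒  
                    ▒▒      
                    ▒▒      
                            
                            
                            
                            
                            
                            
                            
                            
                            
                            
                            
                            
                            
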